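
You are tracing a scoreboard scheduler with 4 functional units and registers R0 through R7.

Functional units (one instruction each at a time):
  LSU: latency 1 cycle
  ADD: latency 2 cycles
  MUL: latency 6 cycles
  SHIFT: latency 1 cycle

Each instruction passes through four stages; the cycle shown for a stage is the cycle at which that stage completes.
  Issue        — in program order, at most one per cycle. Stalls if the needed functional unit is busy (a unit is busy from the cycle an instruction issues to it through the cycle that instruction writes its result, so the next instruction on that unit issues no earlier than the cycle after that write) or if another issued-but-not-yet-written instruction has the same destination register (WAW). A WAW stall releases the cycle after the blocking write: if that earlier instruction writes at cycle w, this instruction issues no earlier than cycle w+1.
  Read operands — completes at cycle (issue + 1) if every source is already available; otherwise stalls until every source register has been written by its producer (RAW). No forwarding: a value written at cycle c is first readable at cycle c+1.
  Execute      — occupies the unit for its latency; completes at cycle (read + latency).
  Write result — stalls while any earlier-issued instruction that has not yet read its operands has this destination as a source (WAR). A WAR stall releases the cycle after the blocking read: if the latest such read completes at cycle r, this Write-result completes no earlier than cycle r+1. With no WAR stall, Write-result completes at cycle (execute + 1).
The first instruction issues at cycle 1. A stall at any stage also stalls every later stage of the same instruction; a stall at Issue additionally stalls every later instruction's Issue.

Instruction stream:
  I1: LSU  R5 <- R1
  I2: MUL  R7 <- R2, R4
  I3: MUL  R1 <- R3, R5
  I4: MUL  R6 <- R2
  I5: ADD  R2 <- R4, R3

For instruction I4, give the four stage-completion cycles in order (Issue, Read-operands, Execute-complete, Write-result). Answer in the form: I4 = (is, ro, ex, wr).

[1] issue I1 (LSU)
[2] I1 read-ops · issue I2 (MUL)
[3] I1 finished on LSU · I2 read-ops
[4] I1→R5
[9] I2 finished on MUL
[10] I2→R7
[11] issue I3 (MUL)
[12] I3 read-ops
[18] I3 finished on MUL
[19] I3→R1
[20] issue I4 (MUL)
[21] I4 read-ops · issue I5 (ADD)
[22] I5 read-ops
[24] I5 finished on ADD
[25] I5→R2
[27] I4 finished on MUL
[28] I4→R6

I4 = (20, 21, 27, 28)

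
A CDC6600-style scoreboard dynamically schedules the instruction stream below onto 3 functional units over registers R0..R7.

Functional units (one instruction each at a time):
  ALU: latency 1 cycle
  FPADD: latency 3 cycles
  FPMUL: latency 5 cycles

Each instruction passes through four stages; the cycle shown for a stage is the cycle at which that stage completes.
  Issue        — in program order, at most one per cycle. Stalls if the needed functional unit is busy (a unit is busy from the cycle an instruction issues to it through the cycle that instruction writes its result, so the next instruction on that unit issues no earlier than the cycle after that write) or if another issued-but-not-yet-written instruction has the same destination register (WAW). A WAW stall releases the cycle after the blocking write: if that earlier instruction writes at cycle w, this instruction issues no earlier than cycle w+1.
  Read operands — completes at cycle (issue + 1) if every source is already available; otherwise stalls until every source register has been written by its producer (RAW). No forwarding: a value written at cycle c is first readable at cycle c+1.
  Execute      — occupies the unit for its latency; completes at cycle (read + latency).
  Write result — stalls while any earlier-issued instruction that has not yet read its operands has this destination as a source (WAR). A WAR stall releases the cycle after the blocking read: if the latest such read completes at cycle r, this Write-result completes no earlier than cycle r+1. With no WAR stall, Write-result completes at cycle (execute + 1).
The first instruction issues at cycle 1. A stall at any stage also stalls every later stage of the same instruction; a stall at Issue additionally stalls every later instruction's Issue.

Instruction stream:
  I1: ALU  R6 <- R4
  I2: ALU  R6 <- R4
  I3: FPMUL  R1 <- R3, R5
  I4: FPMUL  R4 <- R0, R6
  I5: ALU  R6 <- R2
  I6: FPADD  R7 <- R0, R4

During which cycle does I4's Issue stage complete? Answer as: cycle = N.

[I1] 1/2/3/4
[I2] 5/6/7/8  (struct: ALU busy until I1 writes@4)
[I3] 6/7/12/13
[I4] 14/15/20/21  (struct: FPMUL busy until I3 writes@13)
[I5] 15/16/17/18
[I6] 16/22/25/26  (RAW R4: wait I4 write@21)

cycle = 14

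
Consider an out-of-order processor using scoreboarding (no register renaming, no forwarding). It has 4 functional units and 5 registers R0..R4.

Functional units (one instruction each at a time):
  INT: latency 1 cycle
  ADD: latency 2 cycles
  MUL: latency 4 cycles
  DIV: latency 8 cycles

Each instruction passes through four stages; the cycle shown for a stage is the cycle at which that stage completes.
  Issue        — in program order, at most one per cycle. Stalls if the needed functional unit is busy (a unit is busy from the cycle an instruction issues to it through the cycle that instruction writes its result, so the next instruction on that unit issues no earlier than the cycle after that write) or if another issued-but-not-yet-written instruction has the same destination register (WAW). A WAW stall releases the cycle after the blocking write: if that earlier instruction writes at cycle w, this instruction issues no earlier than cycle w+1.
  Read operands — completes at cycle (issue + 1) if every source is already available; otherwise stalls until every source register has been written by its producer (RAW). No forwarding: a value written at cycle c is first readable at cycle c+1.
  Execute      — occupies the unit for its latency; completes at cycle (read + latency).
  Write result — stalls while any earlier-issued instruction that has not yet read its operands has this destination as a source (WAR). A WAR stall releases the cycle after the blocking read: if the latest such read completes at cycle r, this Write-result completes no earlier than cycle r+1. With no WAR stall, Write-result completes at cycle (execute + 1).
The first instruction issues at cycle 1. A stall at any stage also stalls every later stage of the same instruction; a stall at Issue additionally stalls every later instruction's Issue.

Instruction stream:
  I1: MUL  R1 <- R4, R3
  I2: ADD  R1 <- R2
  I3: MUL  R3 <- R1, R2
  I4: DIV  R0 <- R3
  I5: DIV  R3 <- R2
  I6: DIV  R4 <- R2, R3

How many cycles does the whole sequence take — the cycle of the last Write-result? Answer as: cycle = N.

1) issue 1, read 2, done 6, write 7
2) issue 8, read 9, done 11, write 12  <WAW R1: wait I1 write@7>
3) issue 9, read 13, done 17, write 18  <RAW R1: wait I2 write@12>
4) issue 10, read 19, done 27, write 28  <RAW R3: wait I3 write@18>
5) issue 29, read 30, done 38, write 39  <struct: DIV busy until I4 writes@28>
6) issue 40, read 41, done 49, write 50  <struct: DIV busy until I5 writes@39>

cycle = 50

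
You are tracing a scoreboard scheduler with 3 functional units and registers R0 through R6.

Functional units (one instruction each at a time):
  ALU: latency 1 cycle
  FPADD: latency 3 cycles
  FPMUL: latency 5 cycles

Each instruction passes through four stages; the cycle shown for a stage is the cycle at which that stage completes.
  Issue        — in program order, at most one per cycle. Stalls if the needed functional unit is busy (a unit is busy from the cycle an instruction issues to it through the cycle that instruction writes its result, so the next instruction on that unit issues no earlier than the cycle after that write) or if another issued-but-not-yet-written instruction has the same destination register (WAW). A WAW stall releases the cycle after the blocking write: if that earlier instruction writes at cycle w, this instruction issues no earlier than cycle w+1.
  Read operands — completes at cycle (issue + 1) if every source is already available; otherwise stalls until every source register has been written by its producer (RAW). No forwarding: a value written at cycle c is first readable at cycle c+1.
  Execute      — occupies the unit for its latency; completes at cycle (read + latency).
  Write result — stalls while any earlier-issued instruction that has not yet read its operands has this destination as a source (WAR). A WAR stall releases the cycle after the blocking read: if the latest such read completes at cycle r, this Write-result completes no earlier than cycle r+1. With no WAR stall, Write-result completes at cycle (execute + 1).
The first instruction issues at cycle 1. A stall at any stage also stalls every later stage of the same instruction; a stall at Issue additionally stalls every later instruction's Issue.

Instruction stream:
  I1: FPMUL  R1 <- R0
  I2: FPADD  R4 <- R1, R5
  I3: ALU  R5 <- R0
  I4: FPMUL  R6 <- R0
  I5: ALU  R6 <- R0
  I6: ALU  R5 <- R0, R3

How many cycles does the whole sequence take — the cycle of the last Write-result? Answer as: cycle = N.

cycle = 24

I1: IS=1 RO=2 EX=7 WR=8
I2: IS=2 RO=9 EX=12 WR=13  [RAW R1: wait I1 write@8]
I3: IS=3 RO=4 EX=5 WR=10  [WAR R5: wait I2 read@9]
I4: IS=9 RO=10 EX=15 WR=16  [struct: FPMUL busy until I1 writes@8]
I5: IS=17 RO=18 EX=19 WR=20  [WAW R6: wait I4 write@16]
I6: IS=21 RO=22 EX=23 WR=24  [struct: ALU busy until I5 writes@20]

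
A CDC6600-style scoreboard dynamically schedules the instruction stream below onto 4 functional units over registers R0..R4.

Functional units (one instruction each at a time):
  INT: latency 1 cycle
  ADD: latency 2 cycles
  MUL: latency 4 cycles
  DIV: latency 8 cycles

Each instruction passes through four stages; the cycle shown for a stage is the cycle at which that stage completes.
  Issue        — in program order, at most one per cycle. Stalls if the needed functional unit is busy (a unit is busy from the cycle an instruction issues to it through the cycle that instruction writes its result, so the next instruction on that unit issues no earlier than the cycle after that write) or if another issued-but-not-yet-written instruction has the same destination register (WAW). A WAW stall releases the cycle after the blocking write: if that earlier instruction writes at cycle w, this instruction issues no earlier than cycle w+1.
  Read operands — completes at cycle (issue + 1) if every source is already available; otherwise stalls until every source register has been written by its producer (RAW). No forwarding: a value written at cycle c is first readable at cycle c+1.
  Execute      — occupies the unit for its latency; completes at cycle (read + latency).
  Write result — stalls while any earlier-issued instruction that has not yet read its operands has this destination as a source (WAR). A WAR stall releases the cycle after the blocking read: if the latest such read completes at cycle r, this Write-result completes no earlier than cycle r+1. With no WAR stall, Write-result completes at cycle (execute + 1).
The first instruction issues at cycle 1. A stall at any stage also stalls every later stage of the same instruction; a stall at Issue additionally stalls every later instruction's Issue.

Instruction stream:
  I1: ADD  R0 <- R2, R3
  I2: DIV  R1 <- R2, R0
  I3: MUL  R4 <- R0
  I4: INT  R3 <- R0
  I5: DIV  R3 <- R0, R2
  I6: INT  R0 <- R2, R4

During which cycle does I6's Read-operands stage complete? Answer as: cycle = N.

cycle = 18

I1: IS=1 RO=2 EX=4 WR=5
I2: IS=2 RO=6 EX=14 WR=15  [RAW R0: wait I1 write@5]
I3: IS=3 RO=6 EX=10 WR=11  [RAW R0: wait I1 write@5]
I4: IS=4 RO=6 EX=7 WR=8  [RAW R0: wait I1 write@5]
I5: IS=16 RO=17 EX=25 WR=26  [struct: DIV busy until I2 writes@15]
I6: IS=17 RO=18 EX=19 WR=20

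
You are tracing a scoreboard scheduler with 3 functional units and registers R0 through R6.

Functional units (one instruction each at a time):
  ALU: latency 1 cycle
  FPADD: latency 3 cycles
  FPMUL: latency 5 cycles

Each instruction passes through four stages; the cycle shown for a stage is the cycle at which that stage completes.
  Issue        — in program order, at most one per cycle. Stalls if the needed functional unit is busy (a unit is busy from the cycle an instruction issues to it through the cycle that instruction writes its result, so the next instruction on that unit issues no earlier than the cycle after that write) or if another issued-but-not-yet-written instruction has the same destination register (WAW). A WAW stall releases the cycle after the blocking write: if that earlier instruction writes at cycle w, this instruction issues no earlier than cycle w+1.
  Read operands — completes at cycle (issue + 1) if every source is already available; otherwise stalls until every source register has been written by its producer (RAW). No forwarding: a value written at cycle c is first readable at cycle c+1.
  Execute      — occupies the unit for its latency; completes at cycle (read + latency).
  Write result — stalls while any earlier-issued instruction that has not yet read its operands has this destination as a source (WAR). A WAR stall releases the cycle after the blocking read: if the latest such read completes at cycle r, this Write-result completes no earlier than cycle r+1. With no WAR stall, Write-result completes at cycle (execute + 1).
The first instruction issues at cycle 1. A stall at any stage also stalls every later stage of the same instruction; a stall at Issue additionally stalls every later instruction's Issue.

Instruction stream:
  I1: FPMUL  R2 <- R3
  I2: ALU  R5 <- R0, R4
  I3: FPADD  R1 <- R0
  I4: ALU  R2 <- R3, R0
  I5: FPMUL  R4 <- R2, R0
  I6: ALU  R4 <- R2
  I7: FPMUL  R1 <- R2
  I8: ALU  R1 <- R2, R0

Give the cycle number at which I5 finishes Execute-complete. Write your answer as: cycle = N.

cycle = 18

c1: I1 dispatched to FPMUL
c2: I1 operands ready, I2 dispatched to ALU
c3: I2 operands ready, I3 dispatched to FPADD
c4: I2 complete, I3 operands ready
c5: R5←I2
c7: I1 complete, I3 complete
c8: R2←I1, R1←I3
c9: I4 dispatched to ALU
c10: I4 operands ready, I5 dispatched to FPMUL
c11: I4 complete
c12: R2←I4
c13: I5 operands ready
c18: I5 complete
c19: R4←I5
c20: I6 dispatched to ALU
c21: I6 operands ready, I7 dispatched to FPMUL
c22: I6 complete, I7 operands ready
c23: R4←I6
c27: I7 complete
c28: R1←I7
c29: I8 dispatched to ALU
c30: I8 operands ready
c31: I8 complete
c32: R1←I8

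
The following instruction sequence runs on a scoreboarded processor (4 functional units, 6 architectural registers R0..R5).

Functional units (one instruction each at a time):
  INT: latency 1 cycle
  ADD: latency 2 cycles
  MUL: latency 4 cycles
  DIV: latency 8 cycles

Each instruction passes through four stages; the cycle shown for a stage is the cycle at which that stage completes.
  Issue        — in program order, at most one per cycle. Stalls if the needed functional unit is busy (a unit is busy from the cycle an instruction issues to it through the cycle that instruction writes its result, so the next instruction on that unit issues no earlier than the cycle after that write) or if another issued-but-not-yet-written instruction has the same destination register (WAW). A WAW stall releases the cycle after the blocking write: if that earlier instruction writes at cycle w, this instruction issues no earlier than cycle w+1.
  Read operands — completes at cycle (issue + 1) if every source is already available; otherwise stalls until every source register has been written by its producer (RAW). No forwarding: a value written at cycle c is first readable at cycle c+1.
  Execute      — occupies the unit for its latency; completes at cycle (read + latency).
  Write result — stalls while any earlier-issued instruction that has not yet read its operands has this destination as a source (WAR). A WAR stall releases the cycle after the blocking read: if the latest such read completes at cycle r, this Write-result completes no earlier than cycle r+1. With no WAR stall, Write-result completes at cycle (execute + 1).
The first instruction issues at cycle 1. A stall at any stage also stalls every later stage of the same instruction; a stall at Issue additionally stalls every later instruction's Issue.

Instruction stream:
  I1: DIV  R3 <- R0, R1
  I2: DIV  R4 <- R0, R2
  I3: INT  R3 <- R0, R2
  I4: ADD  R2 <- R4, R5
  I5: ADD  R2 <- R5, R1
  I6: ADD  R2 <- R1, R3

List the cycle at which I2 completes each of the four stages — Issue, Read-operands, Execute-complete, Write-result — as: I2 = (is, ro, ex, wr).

1) issue 1, read 2, done 10, write 11
2) issue 12, read 13, done 21, write 22  <struct: DIV busy until I1 writes@11>
3) issue 13, read 14, done 15, write 16
4) issue 14, read 23, done 25, write 26  <RAW R4: wait I2 write@22>
5) issue 27, read 28, done 30, write 31  <struct: ADD busy until I4 writes@26>
6) issue 32, read 33, done 35, write 36  <struct: ADD busy until I5 writes@31>

I2 = (12, 13, 21, 22)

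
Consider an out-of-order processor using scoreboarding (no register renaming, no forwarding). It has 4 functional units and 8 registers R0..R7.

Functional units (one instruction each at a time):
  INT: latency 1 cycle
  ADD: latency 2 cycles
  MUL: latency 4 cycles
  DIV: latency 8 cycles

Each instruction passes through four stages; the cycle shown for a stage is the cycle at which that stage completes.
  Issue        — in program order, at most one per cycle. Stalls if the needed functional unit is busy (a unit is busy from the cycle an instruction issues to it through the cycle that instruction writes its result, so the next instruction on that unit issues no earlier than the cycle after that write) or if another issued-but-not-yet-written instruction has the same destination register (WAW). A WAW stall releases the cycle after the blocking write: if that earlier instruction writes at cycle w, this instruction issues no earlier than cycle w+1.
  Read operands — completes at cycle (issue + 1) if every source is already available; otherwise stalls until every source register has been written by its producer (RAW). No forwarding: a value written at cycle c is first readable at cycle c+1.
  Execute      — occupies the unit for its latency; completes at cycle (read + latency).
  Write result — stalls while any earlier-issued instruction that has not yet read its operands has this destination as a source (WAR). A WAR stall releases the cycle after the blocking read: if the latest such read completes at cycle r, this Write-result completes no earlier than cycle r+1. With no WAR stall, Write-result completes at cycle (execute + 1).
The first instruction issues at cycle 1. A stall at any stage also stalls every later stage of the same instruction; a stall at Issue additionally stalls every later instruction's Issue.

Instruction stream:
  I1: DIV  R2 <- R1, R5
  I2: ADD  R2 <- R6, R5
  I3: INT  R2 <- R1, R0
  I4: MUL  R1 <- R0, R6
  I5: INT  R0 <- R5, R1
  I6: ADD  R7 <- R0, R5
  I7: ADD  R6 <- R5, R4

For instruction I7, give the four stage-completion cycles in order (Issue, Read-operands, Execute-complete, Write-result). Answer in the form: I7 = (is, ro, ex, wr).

[I1] 1/2/10/11
[I2] 12/13/15/16  (WAW R2: wait I1 write@11)
[I3] 17/18/19/20  (WAW R2: wait I2 write@16)
[I4] 18/19/23/24
[I5] 21/25/26/27  (struct: INT busy until I3 writes@20; RAW R1: wait I4 write@24)
[I6] 22/28/30/31  (RAW R0: wait I5 write@27)
[I7] 32/33/35/36  (struct: ADD busy until I6 writes@31)

I7 = (32, 33, 35, 36)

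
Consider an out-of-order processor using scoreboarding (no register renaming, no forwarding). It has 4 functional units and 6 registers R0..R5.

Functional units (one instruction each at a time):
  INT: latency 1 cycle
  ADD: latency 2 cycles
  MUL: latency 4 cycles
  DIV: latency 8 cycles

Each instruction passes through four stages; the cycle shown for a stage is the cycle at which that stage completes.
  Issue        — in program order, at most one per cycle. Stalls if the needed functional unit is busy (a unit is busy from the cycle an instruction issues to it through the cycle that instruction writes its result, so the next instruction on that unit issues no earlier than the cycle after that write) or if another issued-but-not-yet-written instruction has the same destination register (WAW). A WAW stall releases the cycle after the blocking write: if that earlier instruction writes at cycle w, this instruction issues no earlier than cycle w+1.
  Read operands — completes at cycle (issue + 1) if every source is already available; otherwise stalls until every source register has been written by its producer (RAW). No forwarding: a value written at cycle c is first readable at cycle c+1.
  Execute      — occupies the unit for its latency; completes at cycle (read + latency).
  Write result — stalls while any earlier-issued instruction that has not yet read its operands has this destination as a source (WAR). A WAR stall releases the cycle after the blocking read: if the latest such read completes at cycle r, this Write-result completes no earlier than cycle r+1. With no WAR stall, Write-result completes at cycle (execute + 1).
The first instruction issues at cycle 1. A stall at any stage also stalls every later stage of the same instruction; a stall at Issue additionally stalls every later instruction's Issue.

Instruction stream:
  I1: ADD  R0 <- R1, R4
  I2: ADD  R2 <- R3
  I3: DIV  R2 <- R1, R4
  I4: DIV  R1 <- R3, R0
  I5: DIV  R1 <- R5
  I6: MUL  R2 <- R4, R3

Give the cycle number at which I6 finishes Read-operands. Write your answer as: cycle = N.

1) issue 1, read 2, done 4, write 5
2) issue 6, read 7, done 9, write 10  <struct: ADD busy until I1 writes@5>
3) issue 11, read 12, done 20, write 21  <WAW R2: wait I2 write@10>
4) issue 22, read 23, done 31, write 32  <struct: DIV busy until I3 writes@21>
5) issue 33, read 34, done 42, write 43  <struct: DIV busy until I4 writes@32>
6) issue 34, read 35, done 39, write 40

cycle = 35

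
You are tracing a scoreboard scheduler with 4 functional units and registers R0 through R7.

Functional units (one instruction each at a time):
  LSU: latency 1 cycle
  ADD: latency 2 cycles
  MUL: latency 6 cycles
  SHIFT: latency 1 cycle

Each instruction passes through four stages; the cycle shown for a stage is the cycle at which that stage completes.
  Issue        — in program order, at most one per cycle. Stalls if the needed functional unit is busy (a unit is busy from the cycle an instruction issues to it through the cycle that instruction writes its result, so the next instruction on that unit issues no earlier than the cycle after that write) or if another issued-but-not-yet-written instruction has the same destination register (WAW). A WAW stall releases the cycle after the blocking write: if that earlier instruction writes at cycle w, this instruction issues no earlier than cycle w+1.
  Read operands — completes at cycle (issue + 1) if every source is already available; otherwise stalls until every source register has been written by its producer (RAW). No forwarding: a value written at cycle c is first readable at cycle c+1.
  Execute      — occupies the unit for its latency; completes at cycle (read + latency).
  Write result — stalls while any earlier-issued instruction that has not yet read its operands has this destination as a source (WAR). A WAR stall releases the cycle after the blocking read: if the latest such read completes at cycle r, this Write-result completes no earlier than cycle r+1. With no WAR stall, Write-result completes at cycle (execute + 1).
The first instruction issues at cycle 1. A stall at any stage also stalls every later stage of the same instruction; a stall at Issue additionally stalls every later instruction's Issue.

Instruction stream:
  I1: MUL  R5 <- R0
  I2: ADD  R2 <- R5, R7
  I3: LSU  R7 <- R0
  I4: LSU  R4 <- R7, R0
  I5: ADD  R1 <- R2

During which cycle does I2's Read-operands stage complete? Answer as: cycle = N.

cycle = 10

[1] I1 dispatched to MUL
[2] I1 operands ready · I2 dispatched to ADD
[3] I3 dispatched to LSU
[4] I3 operands ready
[5] I3 complete
[8] I1 complete
[9] R5←I1
[10] I2 operands ready
[11] R7←I3
[12] I2 complete · I4 dispatched to LSU
[13] R2←I2 · I4 operands ready
[14] I4 complete · I5 dispatched to ADD
[15] R4←I4 · I5 operands ready
[17] I5 complete
[18] R1←I5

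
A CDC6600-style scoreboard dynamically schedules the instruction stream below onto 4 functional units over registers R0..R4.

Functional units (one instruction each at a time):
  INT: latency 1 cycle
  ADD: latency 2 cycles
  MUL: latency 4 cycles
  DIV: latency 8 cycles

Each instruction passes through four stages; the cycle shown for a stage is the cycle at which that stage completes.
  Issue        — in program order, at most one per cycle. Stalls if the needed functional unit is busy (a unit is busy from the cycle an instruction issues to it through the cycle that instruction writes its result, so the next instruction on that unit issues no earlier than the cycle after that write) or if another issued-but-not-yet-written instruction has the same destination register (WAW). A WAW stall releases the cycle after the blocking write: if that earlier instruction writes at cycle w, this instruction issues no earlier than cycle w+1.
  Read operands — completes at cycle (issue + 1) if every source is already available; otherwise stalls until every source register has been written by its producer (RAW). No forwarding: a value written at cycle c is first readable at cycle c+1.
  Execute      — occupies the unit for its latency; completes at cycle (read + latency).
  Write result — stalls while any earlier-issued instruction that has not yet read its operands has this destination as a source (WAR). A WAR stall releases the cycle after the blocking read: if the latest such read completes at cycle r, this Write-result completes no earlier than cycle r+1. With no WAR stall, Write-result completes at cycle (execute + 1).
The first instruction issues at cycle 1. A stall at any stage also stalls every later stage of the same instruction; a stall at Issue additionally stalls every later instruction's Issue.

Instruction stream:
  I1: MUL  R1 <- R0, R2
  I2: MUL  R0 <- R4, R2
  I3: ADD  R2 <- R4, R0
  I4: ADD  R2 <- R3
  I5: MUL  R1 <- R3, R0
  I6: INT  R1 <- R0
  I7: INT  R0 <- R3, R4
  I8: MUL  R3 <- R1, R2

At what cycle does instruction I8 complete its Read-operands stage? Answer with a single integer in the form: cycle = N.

cycle = 33

t=1  I1 issues→MUL
t=2  I1 reads
t=6  I1 exec-done
t=7  I1 writes R1
t=8  I2 issues→MUL
t=9  I2 reads, I3 issues→ADD
t=13  I2 exec-done
t=14  I2 writes R0
t=15  I3 reads
t=17  I3 exec-done
t=18  I3 writes R2
t=19  I4 issues→ADD
t=20  I4 reads, I5 issues→MUL
t=21  I5 reads
t=22  I4 exec-done
t=23  I4 writes R2
t=25  I5 exec-done
t=26  I5 writes R1
t=27  I6 issues→INT
t=28  I6 reads
t=29  I6 exec-done
t=30  I6 writes R1
t=31  I7 issues→INT
t=32  I7 reads, I8 issues→MUL
t=33  I7 exec-done, I8 reads
t=34  I7 writes R0
t=37  I8 exec-done
t=38  I8 writes R3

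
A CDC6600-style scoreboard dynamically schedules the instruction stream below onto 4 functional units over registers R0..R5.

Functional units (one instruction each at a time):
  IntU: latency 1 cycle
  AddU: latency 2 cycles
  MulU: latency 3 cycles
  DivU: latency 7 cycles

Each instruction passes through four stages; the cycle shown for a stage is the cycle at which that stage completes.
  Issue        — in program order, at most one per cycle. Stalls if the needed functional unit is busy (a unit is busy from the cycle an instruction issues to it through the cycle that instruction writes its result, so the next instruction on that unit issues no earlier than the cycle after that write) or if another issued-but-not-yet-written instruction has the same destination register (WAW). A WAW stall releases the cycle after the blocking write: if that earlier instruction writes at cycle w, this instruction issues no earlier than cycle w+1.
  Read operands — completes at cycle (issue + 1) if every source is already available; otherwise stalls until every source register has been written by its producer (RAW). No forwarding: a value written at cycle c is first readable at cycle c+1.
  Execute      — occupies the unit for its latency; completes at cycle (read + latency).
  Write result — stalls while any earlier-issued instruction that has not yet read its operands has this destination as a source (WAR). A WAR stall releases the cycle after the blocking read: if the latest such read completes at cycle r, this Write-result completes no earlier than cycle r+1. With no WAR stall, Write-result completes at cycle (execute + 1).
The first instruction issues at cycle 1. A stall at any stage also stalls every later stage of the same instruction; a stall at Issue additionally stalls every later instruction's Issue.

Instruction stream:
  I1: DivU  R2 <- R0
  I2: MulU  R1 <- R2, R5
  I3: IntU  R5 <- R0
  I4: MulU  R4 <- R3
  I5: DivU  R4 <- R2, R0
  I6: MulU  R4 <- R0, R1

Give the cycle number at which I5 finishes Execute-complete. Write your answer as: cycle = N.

cycle = 30

t=1  I1→DivU
t=2  I1 RO, I2→MulU
t=3  I3→IntU
t=4  I3 RO
t=5  I3 EX
t=9  I1 EX
t=10  I1 WR R2
t=11  I2 RO
t=12  I3 WR R5
t=14  I2 EX
t=15  I2 WR R1
t=16  I4→MulU
t=17  I4 RO
t=20  I4 EX
t=21  I4 WR R4
t=22  I5→DivU
t=23  I5 RO
t=30  I5 EX
t=31  I5 WR R4
t=32  I6→MulU
t=33  I6 RO
t=36  I6 EX
t=37  I6 WR R4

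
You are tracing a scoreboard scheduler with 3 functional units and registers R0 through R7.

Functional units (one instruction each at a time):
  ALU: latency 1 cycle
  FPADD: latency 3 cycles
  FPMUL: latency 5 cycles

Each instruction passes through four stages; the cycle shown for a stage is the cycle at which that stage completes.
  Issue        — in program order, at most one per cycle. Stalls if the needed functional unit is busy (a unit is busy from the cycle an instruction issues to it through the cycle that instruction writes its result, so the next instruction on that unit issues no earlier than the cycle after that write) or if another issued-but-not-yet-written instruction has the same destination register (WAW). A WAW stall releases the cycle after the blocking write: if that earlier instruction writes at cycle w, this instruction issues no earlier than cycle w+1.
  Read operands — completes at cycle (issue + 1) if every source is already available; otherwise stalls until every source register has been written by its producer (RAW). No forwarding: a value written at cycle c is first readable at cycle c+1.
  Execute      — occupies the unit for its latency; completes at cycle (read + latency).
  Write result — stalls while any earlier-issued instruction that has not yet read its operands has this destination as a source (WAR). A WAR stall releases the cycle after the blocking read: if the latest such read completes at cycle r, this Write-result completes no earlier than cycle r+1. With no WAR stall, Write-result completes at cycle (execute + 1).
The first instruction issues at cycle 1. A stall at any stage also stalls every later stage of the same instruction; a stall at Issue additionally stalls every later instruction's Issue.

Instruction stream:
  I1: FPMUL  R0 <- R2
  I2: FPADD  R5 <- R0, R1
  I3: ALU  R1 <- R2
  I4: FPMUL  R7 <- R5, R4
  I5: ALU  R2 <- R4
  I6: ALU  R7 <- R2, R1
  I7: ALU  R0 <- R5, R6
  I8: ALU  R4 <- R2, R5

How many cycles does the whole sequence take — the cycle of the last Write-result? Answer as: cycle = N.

cycle = 32

I1: IS=1 RO=2 EX=7 WR=8
I2: IS=2 RO=9 EX=12 WR=13  [RAW R0: wait I1 write@8]
I3: IS=3 RO=4 EX=5 WR=10  [WAR R1: wait I2 read@9]
I4: IS=9 RO=14 EX=19 WR=20  [struct: FPMUL busy until I1 writes@8; RAW R5: wait I2 write@13]
I5: IS=11 RO=12 EX=13 WR=14  [struct: ALU busy until I3 writes@10]
I6: IS=21 RO=22 EX=23 WR=24  [WAW R7: wait I4 write@20]
I7: IS=25 RO=26 EX=27 WR=28  [struct: ALU busy until I6 writes@24]
I8: IS=29 RO=30 EX=31 WR=32  [struct: ALU busy until I7 writes@28]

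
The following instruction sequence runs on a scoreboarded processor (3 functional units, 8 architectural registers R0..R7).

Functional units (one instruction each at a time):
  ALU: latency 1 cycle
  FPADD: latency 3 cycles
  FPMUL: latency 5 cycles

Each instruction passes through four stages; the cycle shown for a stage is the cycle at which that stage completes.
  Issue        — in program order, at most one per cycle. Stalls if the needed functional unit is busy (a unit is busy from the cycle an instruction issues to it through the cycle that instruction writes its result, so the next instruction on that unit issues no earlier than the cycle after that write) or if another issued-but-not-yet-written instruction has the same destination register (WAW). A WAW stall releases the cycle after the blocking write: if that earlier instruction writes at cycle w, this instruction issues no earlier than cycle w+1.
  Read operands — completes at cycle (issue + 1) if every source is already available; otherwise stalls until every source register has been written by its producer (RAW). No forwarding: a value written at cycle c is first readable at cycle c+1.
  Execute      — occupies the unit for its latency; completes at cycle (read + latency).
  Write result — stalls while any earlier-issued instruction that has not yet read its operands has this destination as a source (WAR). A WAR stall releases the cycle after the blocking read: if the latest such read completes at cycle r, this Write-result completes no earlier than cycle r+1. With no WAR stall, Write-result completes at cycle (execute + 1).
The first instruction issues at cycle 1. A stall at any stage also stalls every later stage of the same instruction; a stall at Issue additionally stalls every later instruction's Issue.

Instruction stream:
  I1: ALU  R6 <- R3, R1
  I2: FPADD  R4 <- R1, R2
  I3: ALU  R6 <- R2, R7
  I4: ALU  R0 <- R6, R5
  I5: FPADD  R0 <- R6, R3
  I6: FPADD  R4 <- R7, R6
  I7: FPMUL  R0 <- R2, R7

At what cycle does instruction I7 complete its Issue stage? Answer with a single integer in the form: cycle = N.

I1: IS=1 RO=2 EX=3 WR=4
I2: IS=2 RO=3 EX=6 WR=7
I3: IS=5 RO=6 EX=7 WR=8  [struct: ALU busy until I1 writes@4]
I4: IS=9 RO=10 EX=11 WR=12  [struct: ALU busy until I3 writes@8]
I5: IS=13 RO=14 EX=17 WR=18  [WAW R0: wait I4 write@12]
I6: IS=19 RO=20 EX=23 WR=24  [struct: FPADD busy until I5 writes@18]
I7: IS=20 RO=21 EX=26 WR=27

cycle = 20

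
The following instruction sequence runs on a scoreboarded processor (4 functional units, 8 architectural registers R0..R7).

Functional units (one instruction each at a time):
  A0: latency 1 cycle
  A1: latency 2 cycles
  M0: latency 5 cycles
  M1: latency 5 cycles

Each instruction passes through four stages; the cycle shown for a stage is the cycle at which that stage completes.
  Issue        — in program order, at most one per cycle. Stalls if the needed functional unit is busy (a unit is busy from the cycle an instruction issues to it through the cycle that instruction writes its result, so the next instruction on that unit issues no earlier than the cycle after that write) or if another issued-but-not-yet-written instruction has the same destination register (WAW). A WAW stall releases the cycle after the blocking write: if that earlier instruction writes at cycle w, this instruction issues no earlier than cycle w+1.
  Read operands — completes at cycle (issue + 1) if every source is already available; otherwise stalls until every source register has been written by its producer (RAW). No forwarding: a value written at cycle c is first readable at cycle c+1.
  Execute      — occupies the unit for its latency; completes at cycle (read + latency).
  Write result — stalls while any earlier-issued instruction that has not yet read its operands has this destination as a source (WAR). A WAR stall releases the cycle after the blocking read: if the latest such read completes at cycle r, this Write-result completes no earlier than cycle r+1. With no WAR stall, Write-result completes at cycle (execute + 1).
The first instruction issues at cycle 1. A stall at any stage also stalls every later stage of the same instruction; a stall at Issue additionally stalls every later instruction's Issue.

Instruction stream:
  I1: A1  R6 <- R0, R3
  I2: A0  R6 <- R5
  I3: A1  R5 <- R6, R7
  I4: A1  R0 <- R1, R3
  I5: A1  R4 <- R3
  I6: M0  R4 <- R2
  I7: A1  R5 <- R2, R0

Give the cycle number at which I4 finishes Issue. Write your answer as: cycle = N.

I1 -> (1, 2, 4, 5)
I2 -> (6, 7, 8, 9)  // WAW R6: wait I1 write@5
I3 -> (7, 10, 12, 13)  // RAW R6: wait I2 write@9
I4 -> (14, 15, 17, 18)  // struct: A1 busy until I3 writes@13
I5 -> (19, 20, 22, 23)  // struct: A1 busy until I4 writes@18
I6 -> (24, 25, 30, 31)  // WAW R4: wait I5 write@23
I7 -> (25, 26, 28, 29)

cycle = 14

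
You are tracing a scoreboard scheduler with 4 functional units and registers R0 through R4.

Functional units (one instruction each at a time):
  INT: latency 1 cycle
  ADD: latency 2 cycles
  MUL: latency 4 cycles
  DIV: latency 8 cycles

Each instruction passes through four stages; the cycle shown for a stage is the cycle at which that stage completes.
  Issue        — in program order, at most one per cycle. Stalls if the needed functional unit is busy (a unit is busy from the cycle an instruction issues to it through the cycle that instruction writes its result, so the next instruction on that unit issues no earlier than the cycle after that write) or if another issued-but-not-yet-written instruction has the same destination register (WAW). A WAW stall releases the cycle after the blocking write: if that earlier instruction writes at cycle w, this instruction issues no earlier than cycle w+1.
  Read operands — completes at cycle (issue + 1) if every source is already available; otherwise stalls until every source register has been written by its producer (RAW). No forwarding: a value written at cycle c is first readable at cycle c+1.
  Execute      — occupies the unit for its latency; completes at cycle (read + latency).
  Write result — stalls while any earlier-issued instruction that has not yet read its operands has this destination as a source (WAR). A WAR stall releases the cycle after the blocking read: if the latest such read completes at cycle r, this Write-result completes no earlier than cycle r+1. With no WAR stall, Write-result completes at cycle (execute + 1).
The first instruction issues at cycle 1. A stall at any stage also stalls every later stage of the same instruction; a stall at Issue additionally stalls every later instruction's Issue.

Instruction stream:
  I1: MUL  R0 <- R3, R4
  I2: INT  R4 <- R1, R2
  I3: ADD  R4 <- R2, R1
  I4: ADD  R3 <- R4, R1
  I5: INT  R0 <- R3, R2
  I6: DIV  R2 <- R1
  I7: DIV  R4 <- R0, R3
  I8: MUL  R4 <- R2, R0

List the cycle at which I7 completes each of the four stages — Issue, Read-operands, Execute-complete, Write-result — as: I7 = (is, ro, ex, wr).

I7 = (24, 25, 33, 34)

1) issue 1, read 2, done 6, write 7
2) issue 2, read 3, done 4, write 5
3) issue 6, read 7, done 9, write 10  <WAW R4: wait I2 write@5>
4) issue 11, read 12, done 14, write 15  <struct: ADD busy until I3 writes@10>
5) issue 12, read 16, done 17, write 18  <RAW R3: wait I4 write@15>
6) issue 13, read 14, done 22, write 23
7) issue 24, read 25, done 33, write 34  <struct: DIV busy until I6 writes@23>
8) issue 35, read 36, done 40, write 41  <WAW R4: wait I7 write@34>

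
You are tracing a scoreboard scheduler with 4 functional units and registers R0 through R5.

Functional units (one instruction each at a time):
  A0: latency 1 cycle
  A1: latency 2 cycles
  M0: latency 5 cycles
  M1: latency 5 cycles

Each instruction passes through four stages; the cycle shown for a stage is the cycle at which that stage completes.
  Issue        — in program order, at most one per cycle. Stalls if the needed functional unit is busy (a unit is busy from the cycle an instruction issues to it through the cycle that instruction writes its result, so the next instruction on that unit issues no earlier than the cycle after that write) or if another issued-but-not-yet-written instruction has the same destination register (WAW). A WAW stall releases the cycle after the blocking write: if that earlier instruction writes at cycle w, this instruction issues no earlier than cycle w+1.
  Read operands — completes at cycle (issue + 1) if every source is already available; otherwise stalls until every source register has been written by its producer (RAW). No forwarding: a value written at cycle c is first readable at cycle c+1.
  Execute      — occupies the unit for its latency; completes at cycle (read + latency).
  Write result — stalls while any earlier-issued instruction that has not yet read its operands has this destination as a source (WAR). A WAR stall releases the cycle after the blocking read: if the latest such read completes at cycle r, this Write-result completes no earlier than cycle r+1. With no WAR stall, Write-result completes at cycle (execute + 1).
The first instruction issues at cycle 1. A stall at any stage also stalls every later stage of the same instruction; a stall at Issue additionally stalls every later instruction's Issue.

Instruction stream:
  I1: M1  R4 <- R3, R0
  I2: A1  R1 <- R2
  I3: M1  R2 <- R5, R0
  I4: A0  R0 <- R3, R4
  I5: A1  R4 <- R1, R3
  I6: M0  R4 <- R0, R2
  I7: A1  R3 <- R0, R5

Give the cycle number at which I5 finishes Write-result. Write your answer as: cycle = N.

c1: I1 dispatched to M1
c2: I1 operands ready · I2 dispatched to A1
c3: I2 operands ready
c5: I2 complete
c6: R1←I2
c7: I1 complete
c8: R4←I1
c9: I3 dispatched to M1
c10: I3 operands ready · I4 dispatched to A0
c11: I4 operands ready · I5 dispatched to A1
c12: I4 complete · I5 operands ready
c13: R0←I4
c14: I5 complete
c15: I3 complete · R4←I5
c16: R2←I3 · I6 dispatched to M0
c17: I6 operands ready · I7 dispatched to A1
c18: I7 operands ready
c20: I7 complete
c21: R3←I7
c22: I6 complete
c23: R4←I6

cycle = 15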